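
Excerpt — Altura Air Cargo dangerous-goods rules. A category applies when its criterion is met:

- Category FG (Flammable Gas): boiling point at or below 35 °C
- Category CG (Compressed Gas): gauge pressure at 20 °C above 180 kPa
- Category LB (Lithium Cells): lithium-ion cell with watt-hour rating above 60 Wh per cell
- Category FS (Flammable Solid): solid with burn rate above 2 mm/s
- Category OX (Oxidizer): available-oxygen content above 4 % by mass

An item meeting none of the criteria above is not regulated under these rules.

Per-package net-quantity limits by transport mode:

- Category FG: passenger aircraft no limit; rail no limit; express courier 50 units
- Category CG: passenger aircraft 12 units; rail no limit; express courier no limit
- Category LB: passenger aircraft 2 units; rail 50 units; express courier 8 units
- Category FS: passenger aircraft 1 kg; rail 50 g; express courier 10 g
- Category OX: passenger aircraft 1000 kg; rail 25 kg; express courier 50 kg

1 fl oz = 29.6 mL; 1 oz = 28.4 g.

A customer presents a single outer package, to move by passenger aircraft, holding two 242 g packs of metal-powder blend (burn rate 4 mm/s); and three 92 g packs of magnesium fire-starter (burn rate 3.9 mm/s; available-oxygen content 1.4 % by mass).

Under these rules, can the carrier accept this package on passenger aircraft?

Yes

The metal-powder blend has burn rate 4 mm/s, which is > 2 mm/s, so it is Category FS (Flammable Solid).
With burn rate 3.9 mm/s (> 2 mm/s), the magnesium fire-starter falls in Category FS.
Total Category FS: (two 242 g packs = 484 g) + (three 92 g packs = 276 g) = 760 g.
That is within the Category FS passenger aircraft limit of 1 kg.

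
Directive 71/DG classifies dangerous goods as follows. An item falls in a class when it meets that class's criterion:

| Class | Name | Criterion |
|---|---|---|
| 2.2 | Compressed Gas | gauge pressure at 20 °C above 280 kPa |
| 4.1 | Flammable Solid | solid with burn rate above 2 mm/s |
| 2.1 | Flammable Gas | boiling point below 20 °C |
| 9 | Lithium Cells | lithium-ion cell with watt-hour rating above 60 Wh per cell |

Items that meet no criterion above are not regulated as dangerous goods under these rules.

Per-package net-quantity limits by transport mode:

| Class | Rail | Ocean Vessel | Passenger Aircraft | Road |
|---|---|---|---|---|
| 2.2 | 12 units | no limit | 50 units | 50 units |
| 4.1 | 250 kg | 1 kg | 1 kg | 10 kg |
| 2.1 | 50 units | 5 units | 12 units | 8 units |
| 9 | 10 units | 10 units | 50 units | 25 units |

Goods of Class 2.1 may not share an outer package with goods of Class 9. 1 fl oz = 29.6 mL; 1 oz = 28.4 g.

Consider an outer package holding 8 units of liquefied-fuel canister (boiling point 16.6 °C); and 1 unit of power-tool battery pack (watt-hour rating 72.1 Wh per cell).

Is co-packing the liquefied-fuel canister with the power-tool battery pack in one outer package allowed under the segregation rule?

With boiling point 16.6 °C (< 20 °C), the liquefied-fuel canister falls in Class 2.1.
With watt-hour rating 72.1 Wh per cell (> 60 Wh per cell), the power-tool battery pack falls in Class 9.
Class 2.1 and Class 9 may not share an outer package.

No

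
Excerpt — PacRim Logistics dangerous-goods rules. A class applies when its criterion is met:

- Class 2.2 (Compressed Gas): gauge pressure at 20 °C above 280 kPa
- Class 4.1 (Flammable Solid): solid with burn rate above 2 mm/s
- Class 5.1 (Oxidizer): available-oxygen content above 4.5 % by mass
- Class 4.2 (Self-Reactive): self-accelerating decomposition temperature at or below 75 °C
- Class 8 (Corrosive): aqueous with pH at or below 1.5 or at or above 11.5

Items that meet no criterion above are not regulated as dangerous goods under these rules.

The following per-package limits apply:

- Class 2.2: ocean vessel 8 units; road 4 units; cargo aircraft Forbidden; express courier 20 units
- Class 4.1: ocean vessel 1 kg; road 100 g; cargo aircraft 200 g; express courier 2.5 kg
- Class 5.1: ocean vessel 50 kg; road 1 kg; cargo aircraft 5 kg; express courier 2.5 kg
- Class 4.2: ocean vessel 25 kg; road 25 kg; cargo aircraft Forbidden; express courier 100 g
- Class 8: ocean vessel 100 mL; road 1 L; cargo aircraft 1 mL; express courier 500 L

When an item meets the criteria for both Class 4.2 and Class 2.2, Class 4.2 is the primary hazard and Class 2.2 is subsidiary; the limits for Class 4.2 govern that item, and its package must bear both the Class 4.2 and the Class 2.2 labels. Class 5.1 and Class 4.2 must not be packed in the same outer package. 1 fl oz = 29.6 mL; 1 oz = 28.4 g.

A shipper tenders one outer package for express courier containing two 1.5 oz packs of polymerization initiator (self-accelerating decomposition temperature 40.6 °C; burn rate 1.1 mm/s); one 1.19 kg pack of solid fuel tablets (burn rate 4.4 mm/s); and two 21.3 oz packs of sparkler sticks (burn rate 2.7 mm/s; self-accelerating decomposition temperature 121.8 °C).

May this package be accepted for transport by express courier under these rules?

Yes

Polymerization initiator: self-accelerating decomposition temperature 40.6 °C ≤ 75 °C → Class 4.2 (Self-Reactive).
Solid fuel tablets: burn rate 4.4 mm/s > 2 mm/s → Class 4.1 (Flammable Solid).
Sparkler sticks: burn rate 2.7 mm/s > 2 mm/s → Class 4.1 (Flammable Solid).
Class 4.1 net quantity: 1.19 kg + (two 21.3 oz packs = 1209.84 g) = 2399.84 g.
2399.84 g ≤ 2.5 kg (express courier limit, Class 4.1) — within limit.
Class 4.2 quantity: two 1.5 oz packs = 85.2 g.
85.2 g ≤ 100 g (express courier limit, Class 4.2) — within limit.
The segregation rule (Class 5.1 with Class 4.2) does not apply to Class 4.1 with Class 4.2.
Every hazard class is within its express courier limit and no segregation rule is violated.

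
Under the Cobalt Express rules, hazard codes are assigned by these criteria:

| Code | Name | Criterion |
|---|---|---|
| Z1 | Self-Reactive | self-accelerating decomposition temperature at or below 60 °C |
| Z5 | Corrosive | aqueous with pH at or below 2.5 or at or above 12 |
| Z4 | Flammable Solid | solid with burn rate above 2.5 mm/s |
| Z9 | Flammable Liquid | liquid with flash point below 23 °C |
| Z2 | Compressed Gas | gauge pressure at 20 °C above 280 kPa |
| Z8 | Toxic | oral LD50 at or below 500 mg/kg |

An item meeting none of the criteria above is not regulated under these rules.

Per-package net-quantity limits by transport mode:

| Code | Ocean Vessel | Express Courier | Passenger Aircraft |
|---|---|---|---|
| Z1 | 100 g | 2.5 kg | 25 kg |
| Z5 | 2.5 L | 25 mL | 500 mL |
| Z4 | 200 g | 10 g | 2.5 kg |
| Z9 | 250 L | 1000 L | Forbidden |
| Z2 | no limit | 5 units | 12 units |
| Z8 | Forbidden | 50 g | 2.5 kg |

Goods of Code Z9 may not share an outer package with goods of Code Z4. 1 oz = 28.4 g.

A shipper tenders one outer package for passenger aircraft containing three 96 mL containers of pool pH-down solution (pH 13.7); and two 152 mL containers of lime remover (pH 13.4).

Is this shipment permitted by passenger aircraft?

pH 13.7 meets the Code Z5 criterion (Corrosive), so the pool pH-down solution is Code Z5.
The lime remover has pH 13.4, which is ≥ 12, so it is Code Z5 (Corrosive).
Total Code Z5: (three 96 mL containers = 288 mL) + (two 152 mL containers = 304 mL) = 592 mL.
592 mL exceeds the passenger aircraft limit of 500 mL for Code Z5.

No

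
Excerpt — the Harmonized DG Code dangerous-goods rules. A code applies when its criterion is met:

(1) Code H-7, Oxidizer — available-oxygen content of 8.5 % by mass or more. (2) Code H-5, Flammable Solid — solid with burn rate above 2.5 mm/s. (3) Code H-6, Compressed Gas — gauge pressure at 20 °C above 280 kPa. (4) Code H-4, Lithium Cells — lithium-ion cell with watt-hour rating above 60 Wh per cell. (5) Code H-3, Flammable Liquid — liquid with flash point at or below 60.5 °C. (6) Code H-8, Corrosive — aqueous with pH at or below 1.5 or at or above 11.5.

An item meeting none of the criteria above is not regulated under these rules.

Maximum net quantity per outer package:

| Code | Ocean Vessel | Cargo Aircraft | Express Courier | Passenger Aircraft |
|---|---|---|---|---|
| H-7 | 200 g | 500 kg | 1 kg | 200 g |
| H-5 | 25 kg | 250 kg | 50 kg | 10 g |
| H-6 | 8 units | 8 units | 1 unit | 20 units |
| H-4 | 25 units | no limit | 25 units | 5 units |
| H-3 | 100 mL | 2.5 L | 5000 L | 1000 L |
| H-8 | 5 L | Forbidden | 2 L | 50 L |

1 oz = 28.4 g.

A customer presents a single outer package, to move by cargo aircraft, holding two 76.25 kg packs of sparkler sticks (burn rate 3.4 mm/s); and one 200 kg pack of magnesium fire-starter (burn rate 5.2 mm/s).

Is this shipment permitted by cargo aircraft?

No

Sparkler sticks: burn rate 3.4 mm/s > 2.5 mm/s → Code H-5 (Flammable Solid).
Magnesium fire-starter: burn rate 5.2 mm/s > 2.5 mm/s → Code H-5 (Flammable Solid).
Code H-5 net quantity: (two 76.25 kg packs = 152.5 kg) + 200 kg = 352.5 kg.
That exceeds the Code H-5 cargo aircraft limit of 250 kg.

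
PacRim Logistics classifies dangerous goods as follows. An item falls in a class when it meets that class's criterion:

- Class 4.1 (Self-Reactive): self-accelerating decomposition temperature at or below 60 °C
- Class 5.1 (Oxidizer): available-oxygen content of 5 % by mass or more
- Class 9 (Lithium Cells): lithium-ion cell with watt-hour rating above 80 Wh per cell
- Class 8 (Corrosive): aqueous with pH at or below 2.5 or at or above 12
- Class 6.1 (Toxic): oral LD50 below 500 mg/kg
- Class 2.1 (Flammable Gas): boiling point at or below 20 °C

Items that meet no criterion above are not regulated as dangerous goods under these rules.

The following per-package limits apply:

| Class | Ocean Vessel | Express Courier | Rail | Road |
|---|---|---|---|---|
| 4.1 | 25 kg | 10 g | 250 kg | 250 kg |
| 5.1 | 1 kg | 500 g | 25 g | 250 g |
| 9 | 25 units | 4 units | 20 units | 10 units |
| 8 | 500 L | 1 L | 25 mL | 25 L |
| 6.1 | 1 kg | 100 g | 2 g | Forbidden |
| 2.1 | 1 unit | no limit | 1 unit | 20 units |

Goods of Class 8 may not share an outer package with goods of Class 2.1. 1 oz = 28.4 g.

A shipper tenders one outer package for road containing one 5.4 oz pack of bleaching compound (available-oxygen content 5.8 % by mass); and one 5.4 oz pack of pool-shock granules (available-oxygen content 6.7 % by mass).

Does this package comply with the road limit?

No

The bleaching compound has available-oxygen content 5.8 % by mass, which is ≥ 5 % by mass, so it is Class 5.1 (Oxidizer).
Available-oxygen content 6.7 % by mass meets the Class 5.1 criterion (Oxidizer), so the pool-shock granules are Class 5.1.
Class 5.1 net quantity: (one 5.4 oz pack = 153.36 g) + (one 5.4 oz pack = 153.36 g) = 306.72 g.
306.72 g exceeds the road limit of 250 g for Class 5.1.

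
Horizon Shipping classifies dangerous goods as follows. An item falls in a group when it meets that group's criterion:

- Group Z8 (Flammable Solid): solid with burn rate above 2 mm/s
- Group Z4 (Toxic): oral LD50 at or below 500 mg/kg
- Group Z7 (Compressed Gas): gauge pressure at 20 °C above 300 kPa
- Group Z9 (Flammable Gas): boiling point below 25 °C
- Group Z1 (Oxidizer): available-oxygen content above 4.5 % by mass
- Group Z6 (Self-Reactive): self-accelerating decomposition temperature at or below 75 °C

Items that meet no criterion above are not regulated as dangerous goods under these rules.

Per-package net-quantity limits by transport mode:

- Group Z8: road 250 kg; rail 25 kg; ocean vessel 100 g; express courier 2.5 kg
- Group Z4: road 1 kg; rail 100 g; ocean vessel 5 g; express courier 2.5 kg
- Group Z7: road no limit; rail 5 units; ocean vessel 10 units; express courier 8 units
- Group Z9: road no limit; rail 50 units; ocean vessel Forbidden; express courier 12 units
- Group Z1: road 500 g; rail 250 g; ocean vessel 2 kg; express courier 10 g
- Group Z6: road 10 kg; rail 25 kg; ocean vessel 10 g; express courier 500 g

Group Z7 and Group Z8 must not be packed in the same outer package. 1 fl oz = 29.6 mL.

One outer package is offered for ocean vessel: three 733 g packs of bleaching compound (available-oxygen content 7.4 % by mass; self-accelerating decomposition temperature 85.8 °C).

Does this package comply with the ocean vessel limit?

Available-oxygen content 7.4 % by mass meets the Group Z1 criterion (Oxidizer), so the bleaching compound is Group Z1.
Group Z1 quantity: three 733 g packs = 2.199 kg.
That exceeds the Group Z1 ocean vessel limit of 2 kg.

No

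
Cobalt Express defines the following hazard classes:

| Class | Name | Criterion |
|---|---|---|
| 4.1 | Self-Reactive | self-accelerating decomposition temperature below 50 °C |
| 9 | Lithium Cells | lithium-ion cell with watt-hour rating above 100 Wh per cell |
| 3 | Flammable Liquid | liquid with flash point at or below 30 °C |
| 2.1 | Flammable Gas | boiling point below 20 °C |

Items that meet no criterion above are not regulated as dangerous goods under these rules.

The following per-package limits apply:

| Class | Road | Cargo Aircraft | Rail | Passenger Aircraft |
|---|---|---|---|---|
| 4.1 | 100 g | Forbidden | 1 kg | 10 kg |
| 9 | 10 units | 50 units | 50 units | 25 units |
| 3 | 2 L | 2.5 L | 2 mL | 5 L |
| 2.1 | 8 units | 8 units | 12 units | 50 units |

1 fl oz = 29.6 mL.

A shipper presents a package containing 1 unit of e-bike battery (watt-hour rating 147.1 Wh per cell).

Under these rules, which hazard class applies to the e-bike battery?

Class 9

The e-bike battery has watt-hour rating 147.1 Wh per cell, which is > 100 Wh per cell, so it is Class 9 (Lithium Cells).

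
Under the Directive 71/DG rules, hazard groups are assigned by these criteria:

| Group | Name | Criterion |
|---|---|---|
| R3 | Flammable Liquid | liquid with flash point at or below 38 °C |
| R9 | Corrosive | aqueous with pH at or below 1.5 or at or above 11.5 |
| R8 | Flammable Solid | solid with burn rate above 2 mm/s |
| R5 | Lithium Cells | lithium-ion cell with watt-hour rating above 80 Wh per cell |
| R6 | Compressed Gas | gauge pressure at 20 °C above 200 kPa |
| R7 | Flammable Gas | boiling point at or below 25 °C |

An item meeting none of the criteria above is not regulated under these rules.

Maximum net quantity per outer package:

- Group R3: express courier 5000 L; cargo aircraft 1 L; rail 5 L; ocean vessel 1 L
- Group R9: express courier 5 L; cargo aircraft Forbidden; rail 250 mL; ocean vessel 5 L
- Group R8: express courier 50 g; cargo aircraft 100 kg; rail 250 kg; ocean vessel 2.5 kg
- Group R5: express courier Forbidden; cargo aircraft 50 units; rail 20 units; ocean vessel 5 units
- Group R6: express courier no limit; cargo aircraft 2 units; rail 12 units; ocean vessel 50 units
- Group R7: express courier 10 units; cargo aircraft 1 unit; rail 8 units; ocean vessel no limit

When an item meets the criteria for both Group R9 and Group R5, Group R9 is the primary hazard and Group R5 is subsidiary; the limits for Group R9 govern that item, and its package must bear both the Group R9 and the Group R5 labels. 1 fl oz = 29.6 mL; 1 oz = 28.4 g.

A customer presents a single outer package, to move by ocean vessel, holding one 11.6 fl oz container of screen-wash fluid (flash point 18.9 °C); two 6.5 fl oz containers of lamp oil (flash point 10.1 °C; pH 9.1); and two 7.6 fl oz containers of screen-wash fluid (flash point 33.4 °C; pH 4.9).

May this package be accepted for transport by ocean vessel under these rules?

With flash point 18.9 °C (≤ 38 °C), the screen-wash fluid falls in Group R3.
With flash point 10.1 °C (≤ 38 °C), the lamp oil falls in Group R3.
With flash point 33.4 °C (≤ 38 °C), the screen-wash fluid falls in Group R3.
Total Group R3: (one 11.6 fl oz container = 343.36 mL) + (two 6.5 fl oz containers = 384.8 mL) + (two 7.6 fl oz containers = 449.92 mL) = 1178.08 mL.
1178.08 mL exceeds the ocean vessel limit of 1 L for Group R3.

No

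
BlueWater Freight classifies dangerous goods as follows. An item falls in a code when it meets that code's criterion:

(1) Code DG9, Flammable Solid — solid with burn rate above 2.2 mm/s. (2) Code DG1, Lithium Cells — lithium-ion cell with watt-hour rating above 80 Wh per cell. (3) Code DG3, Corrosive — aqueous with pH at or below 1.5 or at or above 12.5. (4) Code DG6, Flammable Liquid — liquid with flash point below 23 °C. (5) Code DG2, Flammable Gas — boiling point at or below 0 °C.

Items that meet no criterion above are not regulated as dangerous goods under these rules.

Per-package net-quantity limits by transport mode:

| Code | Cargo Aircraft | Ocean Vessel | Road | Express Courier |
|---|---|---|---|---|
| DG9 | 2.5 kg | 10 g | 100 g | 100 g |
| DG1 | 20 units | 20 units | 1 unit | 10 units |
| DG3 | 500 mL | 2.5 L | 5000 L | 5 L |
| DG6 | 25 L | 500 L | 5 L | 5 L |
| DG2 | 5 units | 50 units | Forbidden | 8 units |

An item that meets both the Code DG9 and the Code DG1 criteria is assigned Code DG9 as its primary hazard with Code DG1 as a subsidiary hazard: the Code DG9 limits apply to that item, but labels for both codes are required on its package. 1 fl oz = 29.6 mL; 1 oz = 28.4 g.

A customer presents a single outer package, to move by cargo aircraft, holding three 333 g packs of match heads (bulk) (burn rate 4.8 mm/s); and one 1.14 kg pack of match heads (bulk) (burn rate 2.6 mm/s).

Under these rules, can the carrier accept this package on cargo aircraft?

Yes

The match heads (bulk) have burn rate 4.8 mm/s, which is > 2.2 mm/s, so they are Code DG9 (Flammable Solid).
Match heads (bulk): burn rate 2.6 mm/s > 2.2 mm/s → Code DG9 (Flammable Solid).
Total Code DG9: (three 333 g packs = 999 g) + 1.14 kg = 2.139 kg.
That is within the Code DG9 cargo aircraft limit of 2.5 kg.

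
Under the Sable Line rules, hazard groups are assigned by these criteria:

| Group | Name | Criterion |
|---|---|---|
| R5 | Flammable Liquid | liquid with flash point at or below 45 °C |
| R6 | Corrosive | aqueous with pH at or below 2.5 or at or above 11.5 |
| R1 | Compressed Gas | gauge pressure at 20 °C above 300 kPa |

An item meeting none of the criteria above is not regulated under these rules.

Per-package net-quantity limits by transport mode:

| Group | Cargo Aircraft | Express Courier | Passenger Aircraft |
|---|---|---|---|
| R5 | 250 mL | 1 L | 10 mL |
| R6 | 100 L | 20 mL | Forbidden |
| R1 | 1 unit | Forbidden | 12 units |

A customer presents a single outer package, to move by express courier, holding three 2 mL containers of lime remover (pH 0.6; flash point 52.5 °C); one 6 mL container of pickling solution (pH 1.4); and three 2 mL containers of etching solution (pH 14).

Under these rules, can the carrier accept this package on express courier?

With pH 0.6 (≤ 2.5), the lime remover falls in Group R6.
Pickling solution: pH 1.4 ≤ 2.5 → Group R6 (Corrosive).
With pH 14 (≥ 11.5), the etching solution falls in Group R6.
Group R6 net quantity: (three 2 mL containers = 6 mL) + 6 mL + (three 2 mL containers = 6 mL) = 18 mL.
That is within the Group R6 express courier limit of 20 mL.

Yes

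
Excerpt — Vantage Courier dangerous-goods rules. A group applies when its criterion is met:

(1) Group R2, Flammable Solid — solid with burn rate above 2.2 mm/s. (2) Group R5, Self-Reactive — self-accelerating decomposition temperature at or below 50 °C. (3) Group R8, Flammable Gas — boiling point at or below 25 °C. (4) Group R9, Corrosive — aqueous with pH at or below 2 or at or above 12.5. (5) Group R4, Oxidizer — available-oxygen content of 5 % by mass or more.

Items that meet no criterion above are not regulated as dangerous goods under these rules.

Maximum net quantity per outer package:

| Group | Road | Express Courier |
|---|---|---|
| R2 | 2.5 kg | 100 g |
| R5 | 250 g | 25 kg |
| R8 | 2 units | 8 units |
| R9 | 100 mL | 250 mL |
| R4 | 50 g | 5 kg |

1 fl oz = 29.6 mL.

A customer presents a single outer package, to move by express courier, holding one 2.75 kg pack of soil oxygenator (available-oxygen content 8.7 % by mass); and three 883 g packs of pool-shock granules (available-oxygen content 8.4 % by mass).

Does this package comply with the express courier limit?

The soil oxygenator has available-oxygen content 8.7 % by mass, which is ≥ 5 % by mass, so it is Group R4 (Oxidizer).
With available-oxygen content 8.4 % by mass (≥ 5 % by mass), the pool-shock granules fall in Group R4.
Group R4 net quantity: 2.75 kg + (three 883 g packs = 2.649 kg) = 5.399 kg.
That exceeds the Group R4 express courier limit of 5 kg.

No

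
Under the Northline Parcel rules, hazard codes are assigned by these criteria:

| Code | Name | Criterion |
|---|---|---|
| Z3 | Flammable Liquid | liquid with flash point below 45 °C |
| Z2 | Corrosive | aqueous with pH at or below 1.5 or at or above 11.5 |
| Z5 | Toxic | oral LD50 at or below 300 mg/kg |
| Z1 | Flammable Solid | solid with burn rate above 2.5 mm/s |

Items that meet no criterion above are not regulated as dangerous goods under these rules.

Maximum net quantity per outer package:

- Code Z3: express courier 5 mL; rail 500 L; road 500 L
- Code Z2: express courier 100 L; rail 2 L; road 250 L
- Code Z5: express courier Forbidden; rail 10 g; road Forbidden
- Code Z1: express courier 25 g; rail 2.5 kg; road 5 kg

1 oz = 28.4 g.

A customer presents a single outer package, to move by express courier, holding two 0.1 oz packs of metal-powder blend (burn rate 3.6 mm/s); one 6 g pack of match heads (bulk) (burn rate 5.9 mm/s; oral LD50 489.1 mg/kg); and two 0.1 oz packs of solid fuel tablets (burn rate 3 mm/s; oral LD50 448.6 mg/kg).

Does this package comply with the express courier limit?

Yes

Metal-powder blend: burn rate 3.6 mm/s > 2.5 mm/s → Code Z1 (Flammable Solid).
Match heads (bulk): burn rate 5.9 mm/s > 2.5 mm/s → Code Z1 (Flammable Solid).
Burn rate 3 mm/s meets the Code Z1 criterion (Flammable Solid), so the solid fuel tablets are Code Z1.
Total Code Z1: (two 0.1 oz packs = 5.68 g) + 6 g + (two 0.1 oz packs = 5.68 g) = 17.36 g.
17.36 g ≤ 25 g (express courier limit, Code Z1) — within limit.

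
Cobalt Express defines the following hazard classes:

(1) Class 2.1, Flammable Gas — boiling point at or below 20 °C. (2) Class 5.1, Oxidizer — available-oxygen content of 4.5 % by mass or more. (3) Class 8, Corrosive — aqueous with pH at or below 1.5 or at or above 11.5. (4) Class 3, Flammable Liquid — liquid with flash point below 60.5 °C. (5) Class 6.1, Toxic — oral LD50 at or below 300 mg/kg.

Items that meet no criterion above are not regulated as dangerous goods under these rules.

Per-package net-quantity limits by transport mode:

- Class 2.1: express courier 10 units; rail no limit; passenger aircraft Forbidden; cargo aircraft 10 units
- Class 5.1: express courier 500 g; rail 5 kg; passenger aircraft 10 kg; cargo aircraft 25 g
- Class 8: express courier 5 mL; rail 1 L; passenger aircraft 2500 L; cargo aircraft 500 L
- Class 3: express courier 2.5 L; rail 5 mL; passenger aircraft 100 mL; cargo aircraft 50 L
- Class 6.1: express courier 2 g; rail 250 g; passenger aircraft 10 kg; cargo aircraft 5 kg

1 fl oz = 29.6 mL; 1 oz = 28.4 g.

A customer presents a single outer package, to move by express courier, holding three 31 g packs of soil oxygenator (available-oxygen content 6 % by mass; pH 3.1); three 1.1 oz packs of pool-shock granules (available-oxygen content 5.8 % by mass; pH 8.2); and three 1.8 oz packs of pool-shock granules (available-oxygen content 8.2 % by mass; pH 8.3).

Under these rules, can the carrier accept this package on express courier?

Yes

Soil oxygenator: available-oxygen content 6 % by mass ≥ 4.5 % by mass → Class 5.1 (Oxidizer).
With available-oxygen content 5.8 % by mass (≥ 4.5 % by mass), the pool-shock granules fall in Class 5.1.
Available-oxygen content 8.2 % by mass meets the Class 5.1 criterion (Oxidizer), so the pool-shock granules are Class 5.1.
Class 5.1 net quantity: (three 31 g packs = 93 g) + (three 1.1 oz packs = 93.72 g) + (three 1.8 oz packs = 153.36 g) = 340.08 g.
340.08 g is within the express courier limit of 500 g for Class 5.1.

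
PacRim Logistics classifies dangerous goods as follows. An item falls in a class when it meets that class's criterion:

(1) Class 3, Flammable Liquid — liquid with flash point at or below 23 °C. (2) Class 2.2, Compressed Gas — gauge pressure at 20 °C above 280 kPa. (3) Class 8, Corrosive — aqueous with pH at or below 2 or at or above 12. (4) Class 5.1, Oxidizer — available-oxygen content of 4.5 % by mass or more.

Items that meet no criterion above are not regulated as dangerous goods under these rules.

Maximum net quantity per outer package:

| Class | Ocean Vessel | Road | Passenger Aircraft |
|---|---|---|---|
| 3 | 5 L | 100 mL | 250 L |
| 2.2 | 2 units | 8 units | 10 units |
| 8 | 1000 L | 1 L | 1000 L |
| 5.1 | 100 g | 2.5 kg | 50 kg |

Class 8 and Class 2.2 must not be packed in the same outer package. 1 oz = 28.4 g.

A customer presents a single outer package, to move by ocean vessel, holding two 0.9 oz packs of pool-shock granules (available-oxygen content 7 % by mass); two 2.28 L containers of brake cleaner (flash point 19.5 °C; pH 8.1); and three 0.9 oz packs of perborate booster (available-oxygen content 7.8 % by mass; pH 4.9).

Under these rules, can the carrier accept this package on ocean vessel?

No

The pool-shock granules have available-oxygen content 7 % by mass, which is ≥ 4.5 % by mass, so they are Class 5.1 (Oxidizer).
Brake cleaner: flash point 19.5 °C ≤ 23 °C → Class 3 (Flammable Liquid).
Available-oxygen content 7.8 % by mass meets the Class 5.1 criterion (Oxidizer), so the perborate booster is Class 5.1.
Class 5.1 net quantity: (two 0.9 oz packs = 51.12 g) + (three 0.9 oz packs = 76.68 g) = 127.8 g.
127.8 g exceeds the ocean vessel limit of 100 g for Class 5.1.
Class 3 quantity: two 2.28 L containers = 4.56 L.
4.56 L ≤ 5 L (ocean vessel limit, Class 3) — within limit.
The segregation rule (Class 8 with Class 2.2) does not apply to Class 5.1 with Class 3.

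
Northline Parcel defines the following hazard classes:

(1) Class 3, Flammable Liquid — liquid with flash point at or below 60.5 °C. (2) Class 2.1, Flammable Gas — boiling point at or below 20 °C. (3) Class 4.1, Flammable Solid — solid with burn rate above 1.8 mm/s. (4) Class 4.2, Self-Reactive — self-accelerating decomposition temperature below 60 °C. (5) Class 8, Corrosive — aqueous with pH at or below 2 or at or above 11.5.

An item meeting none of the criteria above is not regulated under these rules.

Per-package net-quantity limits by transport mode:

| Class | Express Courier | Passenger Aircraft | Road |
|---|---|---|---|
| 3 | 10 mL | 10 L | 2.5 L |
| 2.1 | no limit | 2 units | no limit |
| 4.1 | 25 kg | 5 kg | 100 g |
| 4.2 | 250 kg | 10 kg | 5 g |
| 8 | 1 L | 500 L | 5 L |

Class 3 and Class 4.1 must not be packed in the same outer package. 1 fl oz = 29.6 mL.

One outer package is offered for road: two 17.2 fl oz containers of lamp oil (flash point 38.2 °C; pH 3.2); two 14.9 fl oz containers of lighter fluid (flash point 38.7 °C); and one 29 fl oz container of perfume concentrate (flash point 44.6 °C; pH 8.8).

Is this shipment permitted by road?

No

With flash point 38.2 °C (≤ 60.5 °C), the lamp oil falls in Class 3.
The lighter fluid has flash point 38.7 °C, which is ≤ 60.5 °C, so it is Class 3 (Flammable Liquid).
Perfume concentrate: flash point 44.6 °C ≤ 60.5 °C → Class 3 (Flammable Liquid).
Class 3 net quantity: (two 17.2 fl oz containers = 1018.24 mL) + (two 14.9 fl oz containers = 882.08 mL) + (one 29 fl oz container = 858.4 mL) = 2758.72 mL.
2758.72 mL exceeds the road limit of 2.5 L for Class 3.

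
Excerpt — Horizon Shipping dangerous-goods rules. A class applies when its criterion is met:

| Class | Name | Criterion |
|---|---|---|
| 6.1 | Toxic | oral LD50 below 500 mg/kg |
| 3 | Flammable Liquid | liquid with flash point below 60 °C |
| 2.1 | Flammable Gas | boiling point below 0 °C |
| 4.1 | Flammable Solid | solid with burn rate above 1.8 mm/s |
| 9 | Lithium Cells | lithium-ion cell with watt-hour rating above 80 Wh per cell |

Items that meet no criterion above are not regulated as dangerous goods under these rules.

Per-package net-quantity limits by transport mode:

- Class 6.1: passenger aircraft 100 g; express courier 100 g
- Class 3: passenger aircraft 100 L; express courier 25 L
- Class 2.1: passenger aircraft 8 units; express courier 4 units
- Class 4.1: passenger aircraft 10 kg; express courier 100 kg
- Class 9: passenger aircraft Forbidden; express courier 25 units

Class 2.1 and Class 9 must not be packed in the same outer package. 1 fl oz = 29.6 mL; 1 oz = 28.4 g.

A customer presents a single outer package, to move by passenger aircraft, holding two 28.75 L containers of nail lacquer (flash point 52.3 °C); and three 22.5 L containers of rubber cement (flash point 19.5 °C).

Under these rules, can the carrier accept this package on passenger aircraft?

Flash point 52.3 °C meets the Class 3 criterion (Flammable Liquid), so the nail lacquer is Class 3.
The rubber cement has flash point 19.5 °C, which is < 60 °C, so it is Class 3 (Flammable Liquid).
Class 3 net quantity: (two 28.75 L containers = 57.5 L) + (three 22.5 L containers = 67.5 L) = 125 L.
125 L > 100 L (passenger aircraft limit, Class 3) — over the limit.

No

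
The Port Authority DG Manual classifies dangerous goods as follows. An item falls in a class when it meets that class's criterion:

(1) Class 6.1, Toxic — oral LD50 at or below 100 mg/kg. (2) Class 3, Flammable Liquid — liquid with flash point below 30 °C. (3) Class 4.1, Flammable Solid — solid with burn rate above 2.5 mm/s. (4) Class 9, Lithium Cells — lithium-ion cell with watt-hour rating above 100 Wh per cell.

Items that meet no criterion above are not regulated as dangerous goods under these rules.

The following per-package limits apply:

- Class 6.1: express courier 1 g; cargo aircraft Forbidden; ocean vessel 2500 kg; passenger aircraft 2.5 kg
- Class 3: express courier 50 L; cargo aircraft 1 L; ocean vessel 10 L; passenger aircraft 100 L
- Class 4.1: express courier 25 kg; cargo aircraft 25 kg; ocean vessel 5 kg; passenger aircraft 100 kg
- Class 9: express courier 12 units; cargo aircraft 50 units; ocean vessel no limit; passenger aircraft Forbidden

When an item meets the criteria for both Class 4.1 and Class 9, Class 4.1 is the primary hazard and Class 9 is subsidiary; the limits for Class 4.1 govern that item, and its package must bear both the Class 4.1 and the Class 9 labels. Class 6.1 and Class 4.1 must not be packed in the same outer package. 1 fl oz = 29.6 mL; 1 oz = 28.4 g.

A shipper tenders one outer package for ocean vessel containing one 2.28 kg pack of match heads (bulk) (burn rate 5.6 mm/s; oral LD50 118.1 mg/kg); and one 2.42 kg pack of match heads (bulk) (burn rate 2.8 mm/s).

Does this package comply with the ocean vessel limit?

Match heads (bulk): burn rate 5.6 mm/s > 2.5 mm/s → Class 4.1 (Flammable Solid).
Match heads (bulk): burn rate 2.8 mm/s > 2.5 mm/s → Class 4.1 (Flammable Solid).
Total Class 4.1: 2.28 kg + 2.42 kg = 4.7 kg.
That is within the Class 4.1 ocean vessel limit of 5 kg.

Yes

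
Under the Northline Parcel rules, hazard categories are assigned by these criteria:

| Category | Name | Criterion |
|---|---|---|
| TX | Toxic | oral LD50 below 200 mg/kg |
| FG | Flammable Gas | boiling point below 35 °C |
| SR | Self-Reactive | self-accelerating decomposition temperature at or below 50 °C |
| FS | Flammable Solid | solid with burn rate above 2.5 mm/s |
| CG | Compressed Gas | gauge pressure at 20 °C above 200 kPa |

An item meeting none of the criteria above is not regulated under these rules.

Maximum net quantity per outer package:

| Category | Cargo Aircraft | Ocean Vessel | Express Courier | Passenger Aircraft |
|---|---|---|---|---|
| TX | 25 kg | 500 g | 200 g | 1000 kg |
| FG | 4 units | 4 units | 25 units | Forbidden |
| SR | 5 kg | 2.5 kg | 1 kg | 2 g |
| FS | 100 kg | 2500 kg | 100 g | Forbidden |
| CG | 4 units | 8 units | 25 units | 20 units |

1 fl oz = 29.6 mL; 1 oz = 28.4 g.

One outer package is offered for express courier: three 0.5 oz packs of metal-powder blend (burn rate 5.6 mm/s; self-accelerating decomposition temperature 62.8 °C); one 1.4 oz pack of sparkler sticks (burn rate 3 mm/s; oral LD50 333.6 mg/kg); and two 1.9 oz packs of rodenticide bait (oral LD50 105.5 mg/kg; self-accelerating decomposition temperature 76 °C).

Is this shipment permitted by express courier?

Yes

Burn rate 5.6 mm/s meets the Category FS criterion (Flammable Solid), so the metal-powder blend is Category FS.
Sparkler sticks: burn rate 3 mm/s > 2.5 mm/s → Category FS (Flammable Solid).
Oral LD50 105.5 mg/kg meets the Category TX criterion (Toxic), so the rodenticide bait is Category TX.
Total Category FS: (three 0.5 oz packs = 42.6 g) + (one 1.4 oz pack = 39.76 g) = 82.36 g.
82.36 g ≤ 100 g (express courier limit, Category FS) — within limit.
Category TX quantity: two 1.9 oz packs = 107.92 g.
107.92 g ≤ 200 g (express courier limit, Category TX) — within limit.
Every hazard category is within its express courier limit and no segregation rule is violated.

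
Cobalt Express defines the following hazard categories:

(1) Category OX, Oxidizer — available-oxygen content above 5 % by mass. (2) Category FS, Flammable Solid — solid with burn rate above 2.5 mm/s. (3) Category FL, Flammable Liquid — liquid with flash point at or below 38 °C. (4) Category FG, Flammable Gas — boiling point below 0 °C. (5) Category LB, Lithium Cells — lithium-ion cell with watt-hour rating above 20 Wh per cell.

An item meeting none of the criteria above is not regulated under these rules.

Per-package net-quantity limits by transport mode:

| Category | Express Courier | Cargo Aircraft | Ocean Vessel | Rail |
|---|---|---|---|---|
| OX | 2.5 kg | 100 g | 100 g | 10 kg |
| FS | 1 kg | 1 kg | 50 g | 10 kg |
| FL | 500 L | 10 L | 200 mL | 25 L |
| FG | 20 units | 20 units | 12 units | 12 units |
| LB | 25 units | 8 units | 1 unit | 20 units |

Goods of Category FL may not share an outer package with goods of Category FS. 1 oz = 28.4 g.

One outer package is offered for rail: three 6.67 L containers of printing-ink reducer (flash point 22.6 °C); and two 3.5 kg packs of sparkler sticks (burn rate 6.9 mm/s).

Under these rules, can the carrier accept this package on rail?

The printing-ink reducer has flash point 22.6 °C, which is ≤ 38 °C, so it is Category FL (Flammable Liquid).
With burn rate 6.9 mm/s (> 2.5 mm/s), the sparkler sticks fall in Category FS.
Category FL quantity: three 6.67 L containers = 20.01 L.
That is within the Category FL rail limit of 25 L.
Category FS quantity: two 3.5 kg packs = 7 kg.
That is within the Category FS rail limit of 10 kg.
Category FL and Category FS may not share an outer package.

No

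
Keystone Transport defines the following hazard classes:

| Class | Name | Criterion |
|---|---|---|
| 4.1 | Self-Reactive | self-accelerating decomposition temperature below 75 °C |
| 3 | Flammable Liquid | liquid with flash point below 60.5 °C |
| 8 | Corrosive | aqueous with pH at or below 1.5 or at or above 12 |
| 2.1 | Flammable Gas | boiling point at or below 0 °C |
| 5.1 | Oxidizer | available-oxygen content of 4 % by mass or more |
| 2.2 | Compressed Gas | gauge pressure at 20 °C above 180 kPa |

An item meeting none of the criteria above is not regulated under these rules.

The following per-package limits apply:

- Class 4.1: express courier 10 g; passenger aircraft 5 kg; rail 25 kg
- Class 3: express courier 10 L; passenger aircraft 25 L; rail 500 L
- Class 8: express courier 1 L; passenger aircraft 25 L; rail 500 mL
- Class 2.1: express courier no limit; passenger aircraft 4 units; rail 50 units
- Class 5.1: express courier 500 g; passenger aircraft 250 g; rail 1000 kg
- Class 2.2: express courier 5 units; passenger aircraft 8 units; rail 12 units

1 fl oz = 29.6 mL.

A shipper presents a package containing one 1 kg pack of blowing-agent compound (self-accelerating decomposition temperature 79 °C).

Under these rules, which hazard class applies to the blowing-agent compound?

self-accelerating decomposition temperature 79 °C is not below 75 °C, so Class 4.1 does not apply.
No criterion is met, so the item is not regulated.

Not regulated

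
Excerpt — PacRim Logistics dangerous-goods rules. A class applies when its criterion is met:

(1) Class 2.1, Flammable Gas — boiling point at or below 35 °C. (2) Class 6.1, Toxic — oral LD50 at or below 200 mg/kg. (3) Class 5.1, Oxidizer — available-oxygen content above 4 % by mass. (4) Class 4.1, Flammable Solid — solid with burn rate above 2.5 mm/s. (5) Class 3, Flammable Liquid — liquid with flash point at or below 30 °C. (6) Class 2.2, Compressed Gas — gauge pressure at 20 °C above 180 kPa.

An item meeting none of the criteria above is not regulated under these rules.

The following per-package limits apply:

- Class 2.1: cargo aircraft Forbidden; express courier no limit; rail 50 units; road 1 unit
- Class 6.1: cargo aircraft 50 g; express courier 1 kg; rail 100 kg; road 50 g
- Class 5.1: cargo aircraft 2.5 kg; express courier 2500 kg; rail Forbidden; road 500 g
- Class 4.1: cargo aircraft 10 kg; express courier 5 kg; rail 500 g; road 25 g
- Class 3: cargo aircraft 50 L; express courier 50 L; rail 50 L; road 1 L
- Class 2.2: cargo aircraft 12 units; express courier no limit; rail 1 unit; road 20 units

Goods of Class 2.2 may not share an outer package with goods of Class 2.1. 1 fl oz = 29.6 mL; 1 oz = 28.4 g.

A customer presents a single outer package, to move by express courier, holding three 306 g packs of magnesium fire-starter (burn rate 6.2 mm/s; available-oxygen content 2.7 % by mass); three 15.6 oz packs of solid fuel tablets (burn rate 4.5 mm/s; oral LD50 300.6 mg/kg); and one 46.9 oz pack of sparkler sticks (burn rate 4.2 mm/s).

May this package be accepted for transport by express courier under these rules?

Yes

With burn rate 6.2 mm/s (> 2.5 mm/s), the magnesium fire-starter falls in Class 4.1.
Burn rate 4.5 mm/s meets the Class 4.1 criterion (Flammable Solid), so the solid fuel tablets are Class 4.1.
With burn rate 4.2 mm/s (> 2.5 mm/s), the sparkler sticks fall in Class 4.1.
Total Class 4.1: (three 306 g packs = 918 g) + (three 15.6 oz packs = 1329.12 g) + (one 46.9 oz pack = 1331.96 g) = 3579.08 g.
3579.08 g is within the express courier limit of 5 kg for Class 4.1.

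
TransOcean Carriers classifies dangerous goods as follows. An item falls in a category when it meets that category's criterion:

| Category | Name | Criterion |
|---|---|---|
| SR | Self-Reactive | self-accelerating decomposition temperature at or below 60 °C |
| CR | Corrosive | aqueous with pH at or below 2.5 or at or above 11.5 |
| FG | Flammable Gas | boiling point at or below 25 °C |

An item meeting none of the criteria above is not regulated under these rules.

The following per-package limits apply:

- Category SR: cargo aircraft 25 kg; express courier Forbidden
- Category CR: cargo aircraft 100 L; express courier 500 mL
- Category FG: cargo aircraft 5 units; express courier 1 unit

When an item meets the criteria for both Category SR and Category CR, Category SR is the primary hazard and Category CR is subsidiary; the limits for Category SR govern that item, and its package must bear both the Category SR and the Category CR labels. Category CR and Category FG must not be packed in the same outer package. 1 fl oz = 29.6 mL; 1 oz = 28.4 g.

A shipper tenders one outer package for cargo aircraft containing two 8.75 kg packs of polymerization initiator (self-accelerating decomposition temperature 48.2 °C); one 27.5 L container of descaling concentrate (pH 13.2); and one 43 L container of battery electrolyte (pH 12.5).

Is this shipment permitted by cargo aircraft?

Yes

Self-accelerating decomposition temperature 48.2 °C meets the Category SR criterion (Self-Reactive), so the polymerization initiator is Category SR.
The descaling concentrate has pH 13.2, which is ≥ 11.5, so it is Category CR (Corrosive).
With pH 12.5 (≥ 11.5), the battery electrolyte falls in Category CR.
Category CR net quantity: 27.5 L + 43 L = 70.5 L.
That is within the Category CR cargo aircraft limit of 100 L.
Category SR quantity: two 8.75 kg packs = 17.5 kg.
17.5 kg is within the cargo aircraft limit of 25 kg for Category SR.
The segregation rule (Category CR with Category FG) does not apply to Category CR with Category SR.
Every hazard category is within its cargo aircraft limit and no segregation rule is violated.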